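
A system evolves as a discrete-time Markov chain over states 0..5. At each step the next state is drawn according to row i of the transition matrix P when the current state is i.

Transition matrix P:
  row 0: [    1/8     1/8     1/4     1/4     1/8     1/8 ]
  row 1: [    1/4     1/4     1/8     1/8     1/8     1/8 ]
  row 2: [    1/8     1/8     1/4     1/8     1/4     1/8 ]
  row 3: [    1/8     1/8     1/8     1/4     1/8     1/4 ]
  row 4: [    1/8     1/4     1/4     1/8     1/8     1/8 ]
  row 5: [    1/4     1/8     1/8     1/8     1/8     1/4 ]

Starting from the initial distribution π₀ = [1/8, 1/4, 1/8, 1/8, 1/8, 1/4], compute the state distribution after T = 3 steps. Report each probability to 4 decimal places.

t=0: π = [0.1250, 0.2500, 0.1250, 0.1250, 0.1250, 0.2500]
t=1: π = [0.1875, 0.1719, 0.1719, 0.1563, 0.1406, 0.1719]
t=2: π = [0.1680, 0.1641, 0.1875, 0.1680, 0.1465, 0.1660]
t=3: π = [0.1663, 0.1638, 0.1877, 0.1670, 0.1484, 0.1667]

π = [0.1663, 0.1638, 0.1877, 0.1670, 0.1484, 0.1667]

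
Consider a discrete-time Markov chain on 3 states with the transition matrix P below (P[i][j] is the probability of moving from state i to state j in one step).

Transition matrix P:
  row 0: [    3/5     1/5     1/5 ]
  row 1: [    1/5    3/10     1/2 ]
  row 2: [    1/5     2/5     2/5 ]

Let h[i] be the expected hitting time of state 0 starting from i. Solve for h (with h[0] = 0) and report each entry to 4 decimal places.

h = [0.0000, 5.0000, 5.0000]

First-step conditioning: h[0] = 0; for i ≠ 0, h[i] = 1 + Σ_k P[i][k]·h[k].
  h[1] = 1 + 3/10·h[1] + 1/2·h[2]
  h[2] = 1 + 2/5·h[1] + 2/5·h[2]
Solving the 2×2 linear system over states ≠ 0 gives exactly h = [0, 5, 5] (h[0] = 0 is the target).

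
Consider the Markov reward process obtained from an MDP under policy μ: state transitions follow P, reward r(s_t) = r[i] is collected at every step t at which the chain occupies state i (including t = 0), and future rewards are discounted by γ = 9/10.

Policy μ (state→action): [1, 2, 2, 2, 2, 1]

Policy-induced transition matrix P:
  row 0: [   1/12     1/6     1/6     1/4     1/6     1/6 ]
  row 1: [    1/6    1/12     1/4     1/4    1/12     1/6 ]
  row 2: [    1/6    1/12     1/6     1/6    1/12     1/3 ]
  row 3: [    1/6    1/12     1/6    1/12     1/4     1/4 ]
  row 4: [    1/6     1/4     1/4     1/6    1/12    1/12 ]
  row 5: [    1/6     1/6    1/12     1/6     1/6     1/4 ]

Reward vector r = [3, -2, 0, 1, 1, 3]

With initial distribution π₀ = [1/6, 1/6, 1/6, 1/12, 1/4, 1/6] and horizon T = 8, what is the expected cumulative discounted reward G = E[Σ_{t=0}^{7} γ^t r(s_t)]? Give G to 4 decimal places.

G = 6.3383

t=0: π = [0.1667, 0.1667, 0.1667, 0.0833, 0.2500, 0.1667], E[r] = 1.0000, γ^t·E[r] = 1.000000, running G = 1.000000
t=1: π = [0.1528, 0.1528, 0.1875, 0.1875, 0.1250, 0.1944], E[r] = 1.0486, γ^t·E[r] = 0.943750, running G = 1.943750
t=2: π = [0.1539, 0.1331, 0.1736, 0.1765, 0.1435, 0.2193], E[r] = 1.1736, γ^t·E[r] = 0.950625, running G = 2.894375
t=3: π = [0.1538, 0.1384, 0.1714, 0.1759, 0.1439, 0.2166], E[r] = 1.1544, γ^t·E[r] = 0.841570, running G = 3.735945
t=4: π = [0.1538, 0.1382, 0.1721, 0.1764, 0.1435, 0.2160], E[r] = 1.1529, γ^t·E[r] = 0.756443, running G = 4.492388
t=5: π = [0.1538, 0.1381, 0.1721, 0.1763, 0.1435, 0.2161], E[r] = 1.1535, γ^t·E[r] = 0.681138, running G = 5.173527
t=6: π = [0.1538, 0.1381, 0.1721, 0.1763, 0.1435, 0.2161], E[r] = 1.1535, γ^t·E[r] = 0.613017, running G = 5.786544
t=7: π = [0.1538, 0.1381, 0.1721, 0.1763, 0.1435, 0.2161], E[r] = 1.1535, γ^t·E[r] = 0.551711, running G = 6.338255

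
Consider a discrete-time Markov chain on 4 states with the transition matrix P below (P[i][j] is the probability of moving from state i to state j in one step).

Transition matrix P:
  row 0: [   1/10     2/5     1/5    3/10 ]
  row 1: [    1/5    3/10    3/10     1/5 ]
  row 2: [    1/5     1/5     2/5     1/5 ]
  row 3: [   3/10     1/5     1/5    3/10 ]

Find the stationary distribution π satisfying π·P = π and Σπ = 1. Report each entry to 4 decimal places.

π = [0.2041, 0.2676, 0.2834, 0.2449]

Balance equations π_j = Σ_i π_i·P[i][j]:
  π_0 = 1/10·π_0 + 1/5·π_1 + 1/5·π_2 + 3/10·π_3
  π_1 = 2/5·π_0 + 3/10·π_1 + 1/5·π_2 + 1/5·π_3
  π_2 = 1/5·π_0 + 3/10·π_1 + 2/5·π_2 + 1/5·π_3
  normalize: π_0 + π_1 + π_2 + π_3 = 1
Solving the linear system gives exactly π = [10/49, 118/441, 125/441, 12/49].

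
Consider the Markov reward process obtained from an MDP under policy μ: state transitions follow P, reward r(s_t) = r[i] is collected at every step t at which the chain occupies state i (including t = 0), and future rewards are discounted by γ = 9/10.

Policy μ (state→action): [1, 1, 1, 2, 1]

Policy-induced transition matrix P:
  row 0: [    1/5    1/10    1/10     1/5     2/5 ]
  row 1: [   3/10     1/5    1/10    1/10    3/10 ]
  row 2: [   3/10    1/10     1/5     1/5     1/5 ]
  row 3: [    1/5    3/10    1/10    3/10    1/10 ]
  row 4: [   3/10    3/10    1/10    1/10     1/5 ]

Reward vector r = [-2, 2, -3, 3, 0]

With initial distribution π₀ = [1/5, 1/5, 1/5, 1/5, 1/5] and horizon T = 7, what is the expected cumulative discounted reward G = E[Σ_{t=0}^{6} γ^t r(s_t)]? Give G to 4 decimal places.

t=0: π = [0.2000, 0.2000, 0.2000, 0.2000, 0.2000], E[r] = 0.0000, γ^t·E[r] = 0.000000, running G = 0.000000
t=1: π = [0.2600, 0.2000, 0.1200, 0.1800, 0.2400], E[r] = 0.0600, γ^t·E[r] = 0.054000, running G = 0.054000
t=2: π = [0.2560, 0.2040, 0.1120, 0.1740, 0.2540], E[r] = 0.0820, γ^t·E[r] = 0.066420, running G = 0.120420
t=3: π = [0.2570, 0.2060, 0.1112, 0.1716, 0.2542], E[r] = 0.0792, γ^t·E[r] = 0.057737, running G = 0.178157
t=4: π = [0.2571, 0.2058, 0.1111, 0.1711, 0.2548], E[r] = 0.0773, γ^t·E[r] = 0.050717, running G = 0.228873
t=5: π = [0.2572, 0.2058, 0.1111, 0.1711, 0.2549], E[r] = 0.0770, γ^t·E[r] = 0.045483, running G = 0.274356
t=6: π = [0.2572, 0.2058, 0.1111, 0.1710, 0.2549], E[r] = 0.0770, γ^t·E[r] = 0.040900, running G = 0.315257

G = 0.3153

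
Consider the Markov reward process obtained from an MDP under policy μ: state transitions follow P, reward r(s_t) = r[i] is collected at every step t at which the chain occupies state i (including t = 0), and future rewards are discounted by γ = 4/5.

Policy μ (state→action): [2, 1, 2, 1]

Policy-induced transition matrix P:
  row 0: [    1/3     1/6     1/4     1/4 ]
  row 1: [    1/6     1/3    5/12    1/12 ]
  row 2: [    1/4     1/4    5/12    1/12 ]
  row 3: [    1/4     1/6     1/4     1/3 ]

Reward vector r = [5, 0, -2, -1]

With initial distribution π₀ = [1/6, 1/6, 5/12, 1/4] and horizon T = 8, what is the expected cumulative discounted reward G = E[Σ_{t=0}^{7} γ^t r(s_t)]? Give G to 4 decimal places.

t=0: π = [0.1667, 0.1667, 0.4167, 0.2500], E[r] = -0.2500, γ^t·E[r] = -0.250000, running G = -0.250000
t=1: π = [0.2500, 0.2292, 0.3472, 0.1736], E[r] = 0.3819, γ^t·E[r] = 0.305556, running G = 0.055556
t=2: π = [0.2517, 0.2338, 0.3461, 0.1684], E[r] = 0.3981, γ^t·E[r] = 0.254815, running G = 0.310370
t=3: π = [0.2515, 0.2345, 0.3466, 0.1674], E[r] = 0.3968, γ^t·E[r] = 0.203160, running G = 0.513531
t=4: π = [0.2514, 0.2346, 0.3469, 0.1671], E[r] = 0.3963, γ^t·E[r] = 0.162321, running G = 0.675852
t=5: π = [0.2514, 0.2347, 0.3469, 0.1670], E[r] = 0.3962, γ^t·E[r] = 0.129812, running G = 0.805664
t=6: π = [0.2514, 0.2347, 0.3469, 0.1670], E[r] = 0.3961, γ^t·E[r] = 0.103840, running G = 0.909504
t=7: π = [0.2514, 0.2347, 0.3469, 0.1670], E[r] = 0.3961, γ^t·E[r] = 0.083070, running G = 0.992574

G = 0.9926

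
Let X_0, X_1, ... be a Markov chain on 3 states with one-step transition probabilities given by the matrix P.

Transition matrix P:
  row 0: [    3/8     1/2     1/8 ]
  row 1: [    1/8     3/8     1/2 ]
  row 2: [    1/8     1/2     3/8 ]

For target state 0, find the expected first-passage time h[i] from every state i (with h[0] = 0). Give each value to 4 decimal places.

First-step conditioning: h[0] = 0; for i ≠ 0, h[i] = 1 + Σ_k P[i][k]·h[k].
  h[1] = 1 + 3/8·h[1] + 1/2·h[2]
  h[2] = 1 + 1/2·h[1] + 3/8·h[2]
Solving the 2×2 linear system over states ≠ 0 gives exactly h = [0, 8, 8] (h[0] = 0 is the target).

h = [0.0000, 8.0000, 8.0000]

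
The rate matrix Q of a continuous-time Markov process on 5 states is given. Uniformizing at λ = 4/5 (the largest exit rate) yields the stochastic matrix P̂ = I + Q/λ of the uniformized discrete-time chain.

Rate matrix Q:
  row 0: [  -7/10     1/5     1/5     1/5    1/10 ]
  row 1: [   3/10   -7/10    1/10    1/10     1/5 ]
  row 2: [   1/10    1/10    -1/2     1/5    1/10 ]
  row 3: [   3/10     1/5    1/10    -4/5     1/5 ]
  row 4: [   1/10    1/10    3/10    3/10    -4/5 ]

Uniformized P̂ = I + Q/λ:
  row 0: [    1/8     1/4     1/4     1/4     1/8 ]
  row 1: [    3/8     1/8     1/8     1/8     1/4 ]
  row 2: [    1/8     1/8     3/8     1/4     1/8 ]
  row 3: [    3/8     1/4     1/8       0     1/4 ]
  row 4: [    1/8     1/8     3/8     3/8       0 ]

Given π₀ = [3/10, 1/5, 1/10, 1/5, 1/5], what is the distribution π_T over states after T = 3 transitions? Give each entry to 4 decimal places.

π = [0.2184, 0.1771, 0.2539, 0.1982, 0.1523]

t=0: π = [0.3000, 0.2000, 0.1000, 0.2000, 0.2000]
t=1: π = [0.2250, 0.1875, 0.2375, 0.2000, 0.1500]
t=2: π = [0.2219, 0.1781, 0.2500, 0.1953, 0.1547]
t=3: π = [0.2184, 0.1771, 0.2539, 0.1982, 0.1523]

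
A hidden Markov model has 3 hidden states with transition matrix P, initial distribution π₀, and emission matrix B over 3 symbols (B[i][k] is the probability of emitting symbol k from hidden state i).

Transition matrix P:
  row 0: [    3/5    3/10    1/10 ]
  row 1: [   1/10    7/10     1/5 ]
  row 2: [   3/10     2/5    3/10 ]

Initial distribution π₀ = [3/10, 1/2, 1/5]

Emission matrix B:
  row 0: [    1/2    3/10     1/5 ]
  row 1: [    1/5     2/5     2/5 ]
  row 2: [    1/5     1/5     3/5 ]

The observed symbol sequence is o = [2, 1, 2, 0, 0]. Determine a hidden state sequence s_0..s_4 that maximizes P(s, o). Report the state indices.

t=0: δ = [6.000e-02, 2.000e-01, 1.200e-01]  (obs o_0=2)
t=1: δ = [1.080e-02, 5.600e-02, 8.000e-03]  ψ = [0, 1, 1]  (obs o_1=1)
t=2: δ = [1.296e-03, 1.568e-02, 6.720e-03]  ψ = [0, 1, 1]  (obs o_2=2)
t=3: δ = [1.008e-03, 2.195e-03, 6.272e-04]  ψ = [2, 1, 1]  (obs o_3=0)
t=4: δ = [3.024e-04, 3.073e-04, 8.781e-05]  ψ = [0, 1, 1]  (obs o_4=0)
backtrack: best end state = 1; path = [1, 1, 1, 1, 1]

path = [1, 1, 1, 1, 1]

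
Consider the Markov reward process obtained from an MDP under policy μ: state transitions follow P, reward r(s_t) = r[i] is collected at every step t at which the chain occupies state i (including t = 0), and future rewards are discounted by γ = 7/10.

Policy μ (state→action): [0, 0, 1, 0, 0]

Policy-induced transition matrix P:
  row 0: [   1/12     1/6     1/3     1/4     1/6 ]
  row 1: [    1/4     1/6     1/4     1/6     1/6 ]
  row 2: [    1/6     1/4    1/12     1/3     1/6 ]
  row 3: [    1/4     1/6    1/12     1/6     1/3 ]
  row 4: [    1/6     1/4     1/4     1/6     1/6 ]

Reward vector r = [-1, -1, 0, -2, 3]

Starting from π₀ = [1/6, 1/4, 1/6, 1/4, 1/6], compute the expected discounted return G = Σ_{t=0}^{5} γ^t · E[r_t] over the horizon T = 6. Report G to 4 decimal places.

t=0: π = [0.1667, 0.2500, 0.1667, 0.2500, 0.1667], E[r] = -0.4167, γ^t·E[r] = -0.416667, running G = -0.416667
t=1: π = [0.1944, 0.1944, 0.1944, 0.2083, 0.2083], E[r] = -0.1806, γ^t·E[r] = -0.126389, running G = -0.543056
t=2: π = [0.1840, 0.2002, 0.1991, 0.2153, 0.2014], E[r] = -0.2106, γ^t·E[r] = -0.103218, running G = -0.646273
t=3: π = [0.1860, 0.2000, 0.1963, 0.2152, 0.2025], E[r] = -0.2087, γ^t·E[r] = -0.071591, running G = -0.717864
t=4: π = [0.1858, 0.1999, 0.1969, 0.2149, 0.2025], E[r] = -0.2078, γ^t·E[r] = -0.049901, running G = -0.767765
t=5: π = [0.1858, 0.2000, 0.1968, 0.2150, 0.2025], E[r] = -0.2082, γ^t·E[r] = -0.034993, running G = -0.802758

G = -0.8028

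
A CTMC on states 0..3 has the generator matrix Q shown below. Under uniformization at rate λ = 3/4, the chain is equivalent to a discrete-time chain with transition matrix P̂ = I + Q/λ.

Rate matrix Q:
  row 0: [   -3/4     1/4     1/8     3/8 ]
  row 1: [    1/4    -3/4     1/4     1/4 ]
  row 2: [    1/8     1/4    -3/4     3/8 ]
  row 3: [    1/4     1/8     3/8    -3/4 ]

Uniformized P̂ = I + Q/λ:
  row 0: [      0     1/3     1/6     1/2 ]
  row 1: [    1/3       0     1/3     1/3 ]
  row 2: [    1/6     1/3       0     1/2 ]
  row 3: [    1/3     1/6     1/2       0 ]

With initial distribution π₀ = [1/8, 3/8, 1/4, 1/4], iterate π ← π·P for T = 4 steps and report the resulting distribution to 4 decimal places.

t=0: π = [0.1250, 0.3750, 0.2500, 0.2500]
t=1: π = [0.2500, 0.1667, 0.2708, 0.3125]
t=2: π = [0.2049, 0.2257, 0.2535, 0.3160]
t=3: π = [0.2228, 0.2054, 0.2674, 0.3044]
t=4: π = [0.2145, 0.2141, 0.2578, 0.3136]

π = [0.2145, 0.2141, 0.2578, 0.3136]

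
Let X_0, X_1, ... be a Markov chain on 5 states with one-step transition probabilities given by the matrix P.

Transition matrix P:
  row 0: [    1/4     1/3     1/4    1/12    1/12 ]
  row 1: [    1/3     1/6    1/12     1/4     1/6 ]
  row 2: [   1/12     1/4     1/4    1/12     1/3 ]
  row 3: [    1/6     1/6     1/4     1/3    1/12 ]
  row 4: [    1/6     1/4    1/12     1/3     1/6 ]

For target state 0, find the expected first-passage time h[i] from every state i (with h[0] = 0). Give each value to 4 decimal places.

First-step conditioning: h[0] = 0; for i ≠ 0, h[i] = 1 + Σ_k P[i][k]·h[k].
  h[1] = 1 + 1/6·h[1] + 1/12·h[2] + 1/4·h[3] + 1/6·h[4]
  h[2] = 1 + 1/4·h[1] + 1/4·h[2] + 1/12·h[3] + 1/3·h[4]
  h[3] = 1 + 1/6·h[1] + 1/4·h[2] + 1/3·h[3] + 1/12·h[4]
  h[4] = 1 + 1/4·h[1] + 1/12·h[2] + 1/3·h[3] + 1/6·h[4]
Solving the 4×4 linear system over states ≠ 0 gives exactly h = [0, 16488/3685, 21324/3685, 20088/3685, 1776/335] (h[0] = 0 is the target).

h = [0.0000, 4.4744, 5.7867, 5.4513, 5.3015]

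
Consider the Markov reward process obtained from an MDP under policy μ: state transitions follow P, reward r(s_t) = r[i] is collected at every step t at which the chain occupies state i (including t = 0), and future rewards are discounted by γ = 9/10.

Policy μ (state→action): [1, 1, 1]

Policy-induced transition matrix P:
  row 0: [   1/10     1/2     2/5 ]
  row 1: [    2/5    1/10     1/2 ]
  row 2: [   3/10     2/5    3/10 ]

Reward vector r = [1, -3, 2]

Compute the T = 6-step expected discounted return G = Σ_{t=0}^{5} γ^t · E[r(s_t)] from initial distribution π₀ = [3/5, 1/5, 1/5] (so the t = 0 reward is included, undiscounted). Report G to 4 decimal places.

t=0: π = [0.6000, 0.2000, 0.2000], E[r] = 0.4000, γ^t·E[r] = 0.400000, running G = 0.400000
t=1: π = [0.2000, 0.4000, 0.4000], E[r] = -0.2000, γ^t·E[r] = -0.180000, running G = 0.220000
t=2: π = [0.3000, 0.3000, 0.4000], E[r] = 0.2000, γ^t·E[r] = 0.162000, running G = 0.382000
t=3: π = [0.2700, 0.3400, 0.3900], E[r] = 0.0300, γ^t·E[r] = 0.021870, running G = 0.403870
t=4: π = [0.2800, 0.3250, 0.3950], E[r] = 0.0950, γ^t·E[r] = 0.062330, running G = 0.466200
t=5: π = [0.2765, 0.3305, 0.3930], E[r] = 0.0710, γ^t·E[r] = 0.041925, running G = 0.508124

G = 0.5081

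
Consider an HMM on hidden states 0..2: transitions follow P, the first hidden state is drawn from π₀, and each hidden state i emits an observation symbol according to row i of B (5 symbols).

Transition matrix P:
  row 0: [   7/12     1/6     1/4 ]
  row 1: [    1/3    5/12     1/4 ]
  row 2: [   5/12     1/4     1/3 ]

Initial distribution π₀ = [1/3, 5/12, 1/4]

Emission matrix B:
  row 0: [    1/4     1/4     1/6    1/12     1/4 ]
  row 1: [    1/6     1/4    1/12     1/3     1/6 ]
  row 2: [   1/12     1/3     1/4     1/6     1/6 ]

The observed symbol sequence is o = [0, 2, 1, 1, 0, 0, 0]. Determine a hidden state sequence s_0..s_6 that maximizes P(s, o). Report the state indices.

t=0: δ = [8.333e-02, 6.944e-02, 2.083e-02]  (obs o_0=0)
t=1: δ = [8.102e-03, 2.411e-03, 5.208e-03]  ψ = [0, 1, 0]  (obs o_1=2)
t=2: δ = [1.182e-03, 3.376e-04, 6.752e-04]  ψ = [0, 0, 0]  (obs o_2=1)
t=3: δ = [1.723e-04, 4.923e-05, 9.846e-05]  ψ = [0, 0, 0]  (obs o_3=1)
t=4: δ = [2.513e-05, 4.786e-06, 3.590e-06]  ψ = [0, 0, 0]  (obs o_4=0)
t=5: δ = [3.664e-06, 6.980e-07, 5.235e-07]  ψ = [0, 0, 0]  (obs o_5=0)
t=6: δ = [5.344e-07, 1.018e-07, 7.634e-08]  ψ = [0, 0, 0]  (obs o_6=0)
backtrack: best end state = 0; path = [0, 0, 0, 0, 0, 0, 0]

path = [0, 0, 0, 0, 0, 0, 0]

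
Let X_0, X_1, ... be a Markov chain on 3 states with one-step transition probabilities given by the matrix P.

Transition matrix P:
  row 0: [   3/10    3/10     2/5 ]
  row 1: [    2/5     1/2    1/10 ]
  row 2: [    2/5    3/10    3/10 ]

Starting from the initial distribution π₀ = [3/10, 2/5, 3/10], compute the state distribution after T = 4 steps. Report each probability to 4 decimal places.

t=0: π = [0.3000, 0.4000, 0.3000]
t=1: π = [0.3700, 0.3800, 0.2500]
t=2: π = [0.3630, 0.3760, 0.2610]
t=3: π = [0.3637, 0.3752, 0.2611]
t=4: π = [0.3636, 0.3750, 0.2613]

π = [0.3636, 0.3750, 0.2613]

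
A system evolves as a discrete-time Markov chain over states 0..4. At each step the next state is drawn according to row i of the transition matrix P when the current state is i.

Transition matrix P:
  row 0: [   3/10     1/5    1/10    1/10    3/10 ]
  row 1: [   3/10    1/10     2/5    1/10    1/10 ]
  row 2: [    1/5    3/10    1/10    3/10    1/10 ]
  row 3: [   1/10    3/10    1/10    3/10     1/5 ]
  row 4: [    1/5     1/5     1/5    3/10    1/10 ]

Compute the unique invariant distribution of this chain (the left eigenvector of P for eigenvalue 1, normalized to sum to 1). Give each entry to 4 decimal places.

Balance equations π_j = Σ_i π_i·P[i][j]:
  π_0 = 3/10·π_0 + 3/10·π_1 + 1/5·π_2 + 1/10·π_3 + 1/5·π_4
  π_1 = 1/5·π_0 + 1/10·π_1 + 3/10·π_2 + 3/10·π_3 + 1/5·π_4
  π_2 = 1/10·π_0 + 2/5·π_1 + 1/10·π_2 + 1/10·π_3 + 1/5·π_4
  π_3 = 1/10·π_0 + 1/10·π_1 + 3/10·π_2 + 3/10·π_3 + 3/10·π_4
  normalize: π_0 + π_1 + π_2 + π_3 + π_4 = 1
Solving the linear system gives exactly π = [2381/10684, 2325/10684, 1943/10684, 566/2671, 1771/10684].

π = [0.2229, 0.2176, 0.1819, 0.2119, 0.1658]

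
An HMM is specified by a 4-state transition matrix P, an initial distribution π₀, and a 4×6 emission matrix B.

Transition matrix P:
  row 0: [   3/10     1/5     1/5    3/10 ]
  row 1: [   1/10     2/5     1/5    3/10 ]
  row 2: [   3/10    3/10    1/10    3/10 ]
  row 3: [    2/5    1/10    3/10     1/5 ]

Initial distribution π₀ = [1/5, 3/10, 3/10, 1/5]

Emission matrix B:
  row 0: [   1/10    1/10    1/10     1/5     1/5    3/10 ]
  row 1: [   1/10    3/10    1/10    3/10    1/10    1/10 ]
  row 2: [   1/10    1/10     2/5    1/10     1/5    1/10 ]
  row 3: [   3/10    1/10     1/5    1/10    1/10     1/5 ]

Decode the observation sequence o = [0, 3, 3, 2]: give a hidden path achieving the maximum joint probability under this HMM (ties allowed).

t=0: δ = [2.000e-02, 3.000e-02, 3.000e-02, 6.000e-02]  (obs o_0=0)
t=1: δ = [4.800e-03, 3.600e-03, 1.800e-03, 1.200e-03]  ψ = [3, 1, 3, 3]  (obs o_1=3)
t=2: δ = [2.880e-04, 4.320e-04, 9.600e-05, 1.440e-04]  ψ = [0, 1, 0, 0]  (obs o_2=3)
t=3: δ = [8.640e-06, 1.728e-05, 3.456e-05, 2.592e-05]  ψ = [0, 1, 1, 1]  (obs o_3=2)
backtrack: best end state = 2; path = [1, 1, 1, 2]

path = [1, 1, 1, 2]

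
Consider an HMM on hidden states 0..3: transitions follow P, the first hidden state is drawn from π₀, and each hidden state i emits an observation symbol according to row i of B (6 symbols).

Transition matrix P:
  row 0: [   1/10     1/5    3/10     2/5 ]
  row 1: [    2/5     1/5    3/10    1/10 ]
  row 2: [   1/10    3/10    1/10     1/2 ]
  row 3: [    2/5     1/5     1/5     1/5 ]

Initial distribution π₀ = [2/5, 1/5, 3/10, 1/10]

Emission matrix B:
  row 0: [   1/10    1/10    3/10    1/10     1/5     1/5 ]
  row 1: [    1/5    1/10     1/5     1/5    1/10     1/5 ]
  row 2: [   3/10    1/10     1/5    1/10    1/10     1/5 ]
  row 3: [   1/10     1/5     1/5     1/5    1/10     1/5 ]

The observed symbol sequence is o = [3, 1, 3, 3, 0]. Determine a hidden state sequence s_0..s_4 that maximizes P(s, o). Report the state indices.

path = [0, 3, 0, 3, 2]

t=0: δ = [4.000e-02, 4.000e-02, 3.000e-02, 2.000e-02]  (obs o_0=3)
t=1: δ = [1.600e-03, 9.000e-04, 1.200e-03, 3.200e-03]  ψ = [1, 2, 0, 0]  (obs o_1=1)
t=2: δ = [1.280e-04, 1.280e-04, 6.400e-05, 1.280e-04]  ψ = [3, 3, 3, 0]  (obs o_2=3)
t=3: δ = [5.120e-06, 5.120e-06, 3.840e-06, 1.024e-05]  ψ = [1, 0, 0, 0]  (obs o_3=3)
t=4: δ = [4.096e-07, 4.096e-07, 6.144e-07, 2.048e-07]  ψ = [3, 3, 3, 0]  (obs o_4=0)
backtrack: best end state = 2; path = [0, 3, 0, 3, 2]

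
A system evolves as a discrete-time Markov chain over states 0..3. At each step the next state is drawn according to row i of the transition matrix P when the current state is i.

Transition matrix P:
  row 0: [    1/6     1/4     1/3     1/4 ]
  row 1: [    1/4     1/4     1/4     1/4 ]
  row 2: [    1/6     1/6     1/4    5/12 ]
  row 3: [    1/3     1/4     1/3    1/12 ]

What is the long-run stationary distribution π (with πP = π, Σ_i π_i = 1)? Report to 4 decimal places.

Balance equations π_j = Σ_i π_i·P[i][j]:
  π_0 = 1/6·π_0 + 1/4·π_1 + 1/6·π_2 + 1/3·π_3
  π_1 = 1/4·π_0 + 1/4·π_1 + 1/6·π_2 + 1/4·π_3
  π_2 = 1/3·π_0 + 1/4·π_1 + 1/4·π_2 + 1/3·π_3
  normalize: π_0 + π_1 + π_2 + π_3 = 1
Solving the linear system gives exactly π = [99/434, 7/31, 9/31, 111/434].

π = [0.2281, 0.2258, 0.2903, 0.2558]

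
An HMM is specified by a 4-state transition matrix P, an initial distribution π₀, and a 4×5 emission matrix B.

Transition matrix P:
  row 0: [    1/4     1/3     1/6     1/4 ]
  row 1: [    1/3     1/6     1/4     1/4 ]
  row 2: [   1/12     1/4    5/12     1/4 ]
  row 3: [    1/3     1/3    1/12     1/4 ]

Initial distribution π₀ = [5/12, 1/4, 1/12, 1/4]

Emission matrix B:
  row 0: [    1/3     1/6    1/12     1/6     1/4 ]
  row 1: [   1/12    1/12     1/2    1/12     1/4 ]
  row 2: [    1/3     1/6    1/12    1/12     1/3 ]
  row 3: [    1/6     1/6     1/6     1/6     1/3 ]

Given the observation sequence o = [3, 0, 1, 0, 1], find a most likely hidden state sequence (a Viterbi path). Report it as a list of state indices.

path = [0, 2, 2, 2, 2]

t=0: δ = [6.944e-02, 2.083e-02, 6.944e-03, 4.167e-02]  (obs o_0=3)
t=1: δ = [5.787e-03, 1.929e-03, 3.858e-03, 2.894e-03]  ψ = [0, 0, 0, 0]  (obs o_1=0)
t=2: δ = [2.411e-04, 1.608e-04, 2.679e-04, 2.411e-04]  ψ = [0, 0, 2, 0]  (obs o_2=1)
t=3: δ = [2.679e-05, 6.698e-06, 3.721e-05, 1.116e-05]  ψ = [3, 0, 2, 2]  (obs o_3=0)
t=4: δ = [1.116e-06, 7.752e-07, 2.584e-06, 1.550e-06]  ψ = [0, 2, 2, 2]  (obs o_4=1)
backtrack: best end state = 2; path = [0, 2, 2, 2, 2]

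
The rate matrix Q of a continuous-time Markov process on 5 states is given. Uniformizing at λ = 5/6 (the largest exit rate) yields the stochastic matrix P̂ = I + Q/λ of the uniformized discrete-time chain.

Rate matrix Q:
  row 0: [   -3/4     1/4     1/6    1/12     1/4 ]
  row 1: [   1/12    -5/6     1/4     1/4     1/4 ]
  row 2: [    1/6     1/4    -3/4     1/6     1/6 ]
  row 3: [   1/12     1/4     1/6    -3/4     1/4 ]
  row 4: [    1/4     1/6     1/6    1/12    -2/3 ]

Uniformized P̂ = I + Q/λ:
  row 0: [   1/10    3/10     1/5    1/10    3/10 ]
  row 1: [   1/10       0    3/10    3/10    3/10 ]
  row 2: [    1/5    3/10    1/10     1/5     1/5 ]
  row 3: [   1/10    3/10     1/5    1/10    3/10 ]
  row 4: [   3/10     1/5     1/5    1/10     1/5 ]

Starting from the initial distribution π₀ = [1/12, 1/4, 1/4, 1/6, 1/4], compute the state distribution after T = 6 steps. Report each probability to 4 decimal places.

π = [0.1710, 0.2112, 0.2010, 0.1623, 0.2544]

t=0: π = [0.0833, 0.2500, 0.2500, 0.1667, 0.2500]
t=1: π = [0.1750, 0.2000, 0.2000, 0.1750, 0.2500]
t=2: π = [0.1700, 0.2150, 0.2000, 0.1600, 0.2550]
t=3: π = [0.1710, 0.2100, 0.2015, 0.1630, 0.2545]
t=4: π = [0.1711, 0.2116, 0.2009, 0.1622, 0.2544]
t=5: π = [0.1710, 0.2111, 0.2011, 0.1624, 0.2545]
t=6: π = [0.1710, 0.2112, 0.2010, 0.1623, 0.2544]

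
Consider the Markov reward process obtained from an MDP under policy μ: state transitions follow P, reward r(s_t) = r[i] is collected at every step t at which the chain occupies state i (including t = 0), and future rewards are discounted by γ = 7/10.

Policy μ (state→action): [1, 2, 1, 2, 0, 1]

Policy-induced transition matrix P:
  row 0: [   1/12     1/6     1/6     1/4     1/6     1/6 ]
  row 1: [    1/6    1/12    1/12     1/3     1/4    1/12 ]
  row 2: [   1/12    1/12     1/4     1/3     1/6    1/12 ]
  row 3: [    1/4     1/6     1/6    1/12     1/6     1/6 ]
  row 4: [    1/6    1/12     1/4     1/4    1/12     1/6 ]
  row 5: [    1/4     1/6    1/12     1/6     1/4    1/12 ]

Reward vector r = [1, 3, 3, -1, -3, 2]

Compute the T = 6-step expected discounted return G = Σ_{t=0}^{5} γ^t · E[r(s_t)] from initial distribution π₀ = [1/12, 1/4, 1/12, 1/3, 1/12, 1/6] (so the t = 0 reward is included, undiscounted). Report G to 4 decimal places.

G = 1.9029

t=0: π = [0.0833, 0.2500, 0.0833, 0.3333, 0.0833, 0.1667], E[r] = 0.8333, γ^t·E[r] = 0.833333, running G = 0.833333
t=1: π = [0.1944, 0.1319, 0.1458, 0.2083, 0.1944, 0.1250], E[r] = 0.4861, γ^t·E[r] = 0.340278, running G = 1.173611
t=2: π = [0.1661, 0.1273, 0.1736, 0.2280, 0.1719, 0.1331], E[r] = 0.5914, γ^t·E[r] = 0.289803, running G = 1.463414
t=3: π = [0.1685, 0.1273, 0.1738, 0.2260, 0.1740, 0.1305], E[r] = 0.5844, γ^t·E[r] = 0.200447, running G = 1.663862
t=4: π = [0.1679, 0.1271, 0.1742, 0.2265, 0.1736, 0.1307], E[r] = 0.5855, γ^t·E[r] = 0.140587, running G = 1.804449
t=5: π = [0.1679, 0.1271, 0.1742, 0.2265, 0.1737, 0.1307], E[r] = 0.5856, γ^t·E[r] = 0.098417, running G = 1.902866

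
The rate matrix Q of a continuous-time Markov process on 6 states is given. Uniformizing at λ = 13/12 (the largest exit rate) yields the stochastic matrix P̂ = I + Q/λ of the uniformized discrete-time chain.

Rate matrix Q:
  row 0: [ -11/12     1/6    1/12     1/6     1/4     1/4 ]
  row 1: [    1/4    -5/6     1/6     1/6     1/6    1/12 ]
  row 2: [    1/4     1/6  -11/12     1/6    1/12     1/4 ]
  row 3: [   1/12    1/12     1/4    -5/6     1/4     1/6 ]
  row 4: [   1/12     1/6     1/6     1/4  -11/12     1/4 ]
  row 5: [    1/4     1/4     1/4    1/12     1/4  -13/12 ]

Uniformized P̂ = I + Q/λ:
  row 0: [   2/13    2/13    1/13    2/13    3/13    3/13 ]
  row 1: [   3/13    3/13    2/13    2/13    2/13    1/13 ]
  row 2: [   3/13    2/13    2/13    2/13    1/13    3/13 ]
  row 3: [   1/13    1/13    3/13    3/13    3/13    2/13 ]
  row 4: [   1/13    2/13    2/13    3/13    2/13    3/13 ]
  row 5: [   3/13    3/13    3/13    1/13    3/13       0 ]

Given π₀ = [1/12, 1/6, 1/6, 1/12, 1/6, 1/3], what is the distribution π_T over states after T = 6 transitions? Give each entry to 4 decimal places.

t=0: π = [0.0833, 0.1667, 0.1667, 0.0833, 0.1667, 0.3333]
t=1: π = [0.1859, 0.1859, 0.1795, 0.1474, 0.1795, 0.1218]
t=2: π = [0.1662, 0.1662, 0.1603, 0.1696, 0.1750, 0.1627]
t=3: π = [0.1650, 0.1661, 0.1666, 0.1678, 0.1799, 0.1546]
t=4: π = [0.1646, 0.1656, 0.1660, 0.1687, 0.1785, 0.1566]
t=5: π = [0.1647, 0.1657, 0.1662, 0.1685, 0.1788, 0.1562]
t=6: π = [0.1647, 0.1656, 0.1662, 0.1685, 0.1787, 0.1563]

π = [0.1647, 0.1656, 0.1662, 0.1685, 0.1787, 0.1563]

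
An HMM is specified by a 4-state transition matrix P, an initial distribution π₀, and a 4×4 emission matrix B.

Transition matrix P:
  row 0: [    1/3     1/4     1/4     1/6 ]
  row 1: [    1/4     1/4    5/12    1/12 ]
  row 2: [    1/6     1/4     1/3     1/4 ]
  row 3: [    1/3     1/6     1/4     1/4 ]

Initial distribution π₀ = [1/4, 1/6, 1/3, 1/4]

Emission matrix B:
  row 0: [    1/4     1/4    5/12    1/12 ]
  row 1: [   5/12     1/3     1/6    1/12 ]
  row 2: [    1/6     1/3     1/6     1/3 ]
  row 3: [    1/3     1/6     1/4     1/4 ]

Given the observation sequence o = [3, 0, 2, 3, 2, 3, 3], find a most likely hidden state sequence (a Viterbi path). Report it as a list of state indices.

t=0: δ = [2.083e-02, 1.389e-02, 1.111e-01, 6.250e-02]  (obs o_0=3)
t=1: δ = [5.208e-03, 1.157e-02, 6.173e-03, 9.259e-03]  ψ = [3, 2, 2, 2]  (obs o_1=0)
t=2: δ = [1.286e-03, 4.823e-04, 8.038e-04, 5.787e-04]  ψ = [3, 1, 1, 3]  (obs o_2=2)
t=3: δ = [3.572e-05, 2.679e-05, 1.072e-04, 5.358e-05]  ψ = [0, 0, 0, 0]  (obs o_3=3)
t=4: δ = [7.442e-06, 4.465e-06, 5.954e-06, 6.698e-06]  ψ = [2, 2, 2, 2]  (obs o_4=2)
t=5: δ = [2.067e-07, 1.550e-07, 6.615e-07, 4.186e-07]  ψ = [0, 0, 2, 3]  (obs o_5=3)
t=6: δ = [1.163e-08, 1.378e-08, 7.350e-08, 4.135e-08]  ψ = [3, 2, 2, 2]  (obs o_6=3)
backtrack: best end state = 2; path = [2, 3, 0, 2, 2, 2, 2]

path = [2, 3, 0, 2, 2, 2, 2]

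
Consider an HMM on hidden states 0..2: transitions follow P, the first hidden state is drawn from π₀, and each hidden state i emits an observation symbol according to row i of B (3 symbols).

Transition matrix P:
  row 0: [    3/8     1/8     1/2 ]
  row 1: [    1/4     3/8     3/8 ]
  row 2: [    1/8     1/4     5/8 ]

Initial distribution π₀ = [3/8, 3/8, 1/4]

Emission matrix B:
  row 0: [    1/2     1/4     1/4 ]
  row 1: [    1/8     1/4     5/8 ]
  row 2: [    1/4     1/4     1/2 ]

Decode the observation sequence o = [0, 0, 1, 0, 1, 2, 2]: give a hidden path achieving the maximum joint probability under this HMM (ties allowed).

t=0: δ = [1.875e-01, 4.688e-02, 6.250e-02]  (obs o_0=0)
t=1: δ = [3.516e-02, 2.930e-03, 2.344e-02]  ψ = [0, 0, 0]  (obs o_1=0)
t=2: δ = [3.296e-03, 1.465e-03, 4.395e-03]  ψ = [0, 2, 0]  (obs o_2=1)
t=3: δ = [6.180e-04, 1.373e-04, 6.866e-04]  ψ = [0, 2, 2]  (obs o_3=0)
t=4: δ = [5.794e-05, 4.292e-05, 1.073e-04]  ψ = [0, 2, 2]  (obs o_4=1)
t=5: δ = [5.431e-06, 1.676e-05, 3.353e-05]  ψ = [0, 2, 2]  (obs o_5=2)
t=6: δ = [1.048e-06, 5.239e-06, 1.048e-05]  ψ = [1, 2, 2]  (obs o_6=2)
backtrack: best end state = 2; path = [0, 0, 2, 2, 2, 2, 2]

path = [0, 0, 2, 2, 2, 2, 2]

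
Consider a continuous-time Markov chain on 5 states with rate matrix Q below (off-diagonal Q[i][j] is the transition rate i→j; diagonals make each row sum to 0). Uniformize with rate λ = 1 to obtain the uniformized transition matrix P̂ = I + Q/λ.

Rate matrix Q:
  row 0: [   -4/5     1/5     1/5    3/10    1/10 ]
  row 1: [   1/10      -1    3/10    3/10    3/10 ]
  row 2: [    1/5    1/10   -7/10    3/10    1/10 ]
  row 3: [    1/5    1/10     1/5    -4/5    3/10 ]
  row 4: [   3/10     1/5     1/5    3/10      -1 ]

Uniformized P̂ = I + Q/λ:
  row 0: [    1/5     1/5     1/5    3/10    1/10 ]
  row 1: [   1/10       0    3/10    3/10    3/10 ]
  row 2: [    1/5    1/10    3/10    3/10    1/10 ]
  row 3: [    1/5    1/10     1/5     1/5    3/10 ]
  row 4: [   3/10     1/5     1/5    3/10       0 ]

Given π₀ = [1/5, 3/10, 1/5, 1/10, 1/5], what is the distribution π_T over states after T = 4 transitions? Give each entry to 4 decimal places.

π = [0.2038, 0.1242, 0.2361, 0.2727, 0.1632]

t=0: π = [0.2000, 0.3000, 0.2000, 0.1000, 0.2000]
t=1: π = [0.1900, 0.1100, 0.2500, 0.2900, 0.1600]
t=2: π = [0.2050, 0.1240, 0.2360, 0.2710, 0.1640]
t=3: π = [0.2040, 0.1245, 0.2360, 0.2729, 0.1626]
t=4: π = [0.2038, 0.1242, 0.2361, 0.2727, 0.1632]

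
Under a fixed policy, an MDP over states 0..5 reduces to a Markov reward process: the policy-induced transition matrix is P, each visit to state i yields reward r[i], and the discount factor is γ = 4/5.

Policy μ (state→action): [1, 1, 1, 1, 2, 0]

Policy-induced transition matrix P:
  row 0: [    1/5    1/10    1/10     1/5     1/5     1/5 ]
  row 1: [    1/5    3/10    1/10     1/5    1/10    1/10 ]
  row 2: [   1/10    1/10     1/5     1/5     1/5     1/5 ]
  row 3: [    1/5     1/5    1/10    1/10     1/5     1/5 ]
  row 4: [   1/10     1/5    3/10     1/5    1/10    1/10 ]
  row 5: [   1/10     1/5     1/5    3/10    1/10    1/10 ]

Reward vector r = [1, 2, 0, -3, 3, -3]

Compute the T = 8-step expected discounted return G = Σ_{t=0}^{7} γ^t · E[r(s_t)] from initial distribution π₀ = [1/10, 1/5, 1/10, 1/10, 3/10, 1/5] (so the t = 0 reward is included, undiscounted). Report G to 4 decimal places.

G = 0.2963

t=0: π = [0.1000, 0.2000, 0.1000, 0.1000, 0.3000, 0.2000], E[r] = 0.5000, γ^t·E[r] = 0.500000, running G = 0.500000
t=1: π = [0.1400, 0.2000, 0.1900, 0.2100, 0.1300, 0.1300], E[r] = -0.0900, γ^t·E[r] = -0.072000, running G = 0.428000
t=2: π = [0.1550, 0.1870, 0.1580, 0.1920, 0.1540, 0.1540], E[r] = -0.0470, γ^t·E[r] = -0.030080, running G = 0.397920
t=3: π = [0.1534, 0.1874, 0.1620, 0.1962, 0.1505, 0.1505], E[r] = -0.0604, γ^t·E[r] = -0.030925, running G = 0.366995
t=4: π = [0.1537, 0.1872, 0.1614, 0.1954, 0.1512, 0.1512], E[r] = -0.0582, γ^t·E[r] = -0.023835, running G = 0.343161
t=5: π = [0.1536, 0.1872, 0.1615, 0.1956, 0.1510, 0.1510], E[r] = -0.0587, γ^t·E[r] = -0.019220, running G = 0.323940
t=6: π = [0.1536, 0.1872, 0.1615, 0.1955, 0.1511, 0.1511], E[r] = -0.0586, γ^t·E[r] = -0.015357, running G = 0.308584
t=7: π = [0.1536, 0.1872, 0.1615, 0.1956, 0.1511, 0.1511], E[r] = -0.0586, γ^t·E[r] = -0.012288, running G = 0.296295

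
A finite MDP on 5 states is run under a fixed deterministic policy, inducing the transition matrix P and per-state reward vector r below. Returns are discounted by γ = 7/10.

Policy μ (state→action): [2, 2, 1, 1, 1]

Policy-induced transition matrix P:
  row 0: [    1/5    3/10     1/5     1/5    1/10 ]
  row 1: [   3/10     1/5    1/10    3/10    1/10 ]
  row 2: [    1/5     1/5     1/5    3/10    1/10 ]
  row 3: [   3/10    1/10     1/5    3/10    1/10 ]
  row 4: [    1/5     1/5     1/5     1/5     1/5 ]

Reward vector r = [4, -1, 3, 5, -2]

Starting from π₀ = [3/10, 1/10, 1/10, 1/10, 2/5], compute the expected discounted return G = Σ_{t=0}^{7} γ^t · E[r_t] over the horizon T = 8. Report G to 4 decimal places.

G = 6.0568

t=0: π = [0.3000, 0.1000, 0.1000, 0.1000, 0.4000], E[r] = 1.1000, γ^t·E[r] = 1.100000, running G = 1.100000
t=1: π = [0.2200, 0.2200, 0.1900, 0.2300, 0.1400], E[r] = 2.1000, γ^t·E[r] = 1.470000, running G = 2.570000
t=2: π = [0.2450, 0.1990, 0.1780, 0.2640, 0.1140], E[r] = 2.4070, γ^t·E[r] = 1.179430, running G = 3.749430
t=3: π = [0.2463, 0.1981, 0.1801, 0.2641, 0.1114], E[r] = 2.4251, γ^t·E[r] = 0.831809, running G = 4.581239
t=4: π = [0.2462, 0.1982, 0.1802, 0.2642, 0.1111], E[r] = 2.4261, γ^t·E[r] = 0.582507, running G = 5.163746
t=5: π = [0.2462, 0.1982, 0.1802, 0.2643, 0.1111], E[r] = 2.4264, γ^t·E[r] = 0.407806, running G = 5.571552
t=6: π = [0.2462, 0.1982, 0.1802, 0.2643, 0.1111], E[r] = 2.4264, γ^t·E[r] = 0.285466, running G = 5.857019
t=7: π = [0.2462, 0.1982, 0.1802, 0.2643, 0.1111], E[r] = 2.4264, γ^t·E[r] = 0.199827, running G = 6.056845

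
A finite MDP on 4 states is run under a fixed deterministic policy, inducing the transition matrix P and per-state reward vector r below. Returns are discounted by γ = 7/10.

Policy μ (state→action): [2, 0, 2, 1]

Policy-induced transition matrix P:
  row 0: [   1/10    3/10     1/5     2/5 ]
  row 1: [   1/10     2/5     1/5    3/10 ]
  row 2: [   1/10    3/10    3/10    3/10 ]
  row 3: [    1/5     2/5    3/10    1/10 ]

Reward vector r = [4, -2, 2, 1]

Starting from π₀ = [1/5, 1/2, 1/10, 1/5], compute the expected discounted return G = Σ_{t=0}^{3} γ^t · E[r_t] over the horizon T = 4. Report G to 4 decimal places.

G = 0.9862

t=0: π = [0.2000, 0.5000, 0.1000, 0.2000], E[r] = 0.2000, γ^t·E[r] = 0.200000, running G = 0.200000
t=1: π = [0.1200, 0.3700, 0.2300, 0.2800], E[r] = 0.4800, γ^t·E[r] = 0.336000, running G = 0.536000
t=2: π = [0.1280, 0.3650, 0.2510, 0.2560], E[r] = 0.5400, γ^t·E[r] = 0.264600, running G = 0.800600
t=3: π = [0.1256, 0.3621, 0.2507, 0.2616], E[r] = 0.5412, γ^t·E[r] = 0.185632, running G = 0.986232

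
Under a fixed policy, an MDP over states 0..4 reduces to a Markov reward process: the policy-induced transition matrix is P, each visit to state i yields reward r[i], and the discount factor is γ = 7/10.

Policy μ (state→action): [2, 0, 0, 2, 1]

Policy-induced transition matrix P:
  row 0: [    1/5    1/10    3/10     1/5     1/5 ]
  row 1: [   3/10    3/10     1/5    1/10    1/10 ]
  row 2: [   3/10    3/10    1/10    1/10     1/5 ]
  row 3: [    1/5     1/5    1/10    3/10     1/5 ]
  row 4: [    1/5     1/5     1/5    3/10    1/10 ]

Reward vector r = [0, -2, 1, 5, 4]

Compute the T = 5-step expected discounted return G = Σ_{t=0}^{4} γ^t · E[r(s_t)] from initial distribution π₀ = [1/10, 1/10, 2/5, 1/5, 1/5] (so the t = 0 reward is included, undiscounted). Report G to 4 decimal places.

G = 4.3922

t=0: π = [0.1000, 0.1000, 0.4000, 0.2000, 0.2000], E[r] = 2.0000, γ^t·E[r] = 2.000000, running G = 2.000000
t=1: π = [0.2500, 0.2400, 0.1500, 0.1900, 0.1700], E[r] = 1.3000, γ^t·E[r] = 0.910000, running G = 2.910000
t=2: π = [0.2390, 0.2140, 0.1910, 0.1970, 0.1590], E[r] = 1.3840, γ^t·E[r] = 0.678160, running G = 3.588160
t=3: π = [0.2405, 0.2166, 0.1851, 0.1951, 0.1627], E[r] = 1.3782, γ^t·E[r] = 0.472723, running G = 4.060883
t=4: π = [0.2402, 0.2161, 0.1860, 0.1956, 0.1621], E[r] = 1.3801, γ^t·E[r] = 0.331367, running G = 4.392249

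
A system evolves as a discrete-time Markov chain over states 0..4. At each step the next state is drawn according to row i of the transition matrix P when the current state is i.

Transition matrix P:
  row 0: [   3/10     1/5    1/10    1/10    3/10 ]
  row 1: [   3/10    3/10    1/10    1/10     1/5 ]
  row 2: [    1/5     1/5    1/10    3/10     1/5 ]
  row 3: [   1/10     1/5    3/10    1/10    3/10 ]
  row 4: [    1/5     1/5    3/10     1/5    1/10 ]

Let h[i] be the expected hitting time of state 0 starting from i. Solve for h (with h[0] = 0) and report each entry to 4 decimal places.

h = [0.0000, 4.2969, 4.9361, 5.3443, 4.8990]

First-step conditioning: h[0] = 0; for i ≠ 0, h[i] = 1 + Σ_k P[i][k]·h[k].
  h[1] = 1 + 3/10·h[1] + 1/10·h[2] + 1/10·h[3] + 1/5·h[4]
  h[2] = 1 + 1/5·h[1] + 1/10·h[2] + 3/10·h[3] + 1/5·h[4]
  h[3] = 1 + 1/5·h[1] + 3/10·h[2] + 1/10·h[3] + 3/10·h[4]
  h[4] = 1 + 1/5·h[1] + 3/10·h[2] + 1/5·h[3] + 1/10·h[4]
Solving the 4×4 linear system over states ≠ 0 gives exactly h = [0, 2084/485, 2394/485, 2592/485, 2376/485] (h[0] = 0 is the target).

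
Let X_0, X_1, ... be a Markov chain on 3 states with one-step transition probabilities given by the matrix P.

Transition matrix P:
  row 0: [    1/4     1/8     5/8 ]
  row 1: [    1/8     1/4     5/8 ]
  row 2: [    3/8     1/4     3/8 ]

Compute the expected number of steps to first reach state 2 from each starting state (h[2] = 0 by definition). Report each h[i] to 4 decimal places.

h = [1.6000, 1.6000, 0.0000]

First-step conditioning: h[2] = 0; for i ≠ 2, h[i] = 1 + Σ_k P[i][k]·h[k].
  h[0] = 1 + 1/4·h[0] + 1/8·h[1]
  h[1] = 1 + 1/8·h[0] + 1/4·h[1]
Solving the 2×2 linear system over states ≠ 2 gives exactly h = [8/5, 8/5, 0] (h[2] = 0 is the target).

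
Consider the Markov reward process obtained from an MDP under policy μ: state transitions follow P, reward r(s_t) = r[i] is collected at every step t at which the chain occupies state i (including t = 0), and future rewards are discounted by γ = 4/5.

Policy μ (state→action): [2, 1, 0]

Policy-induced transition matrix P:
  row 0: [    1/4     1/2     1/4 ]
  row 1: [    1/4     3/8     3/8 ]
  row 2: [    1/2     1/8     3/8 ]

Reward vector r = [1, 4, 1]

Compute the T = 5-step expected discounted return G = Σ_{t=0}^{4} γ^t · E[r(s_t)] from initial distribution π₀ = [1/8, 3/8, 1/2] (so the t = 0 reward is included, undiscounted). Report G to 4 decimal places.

G = 6.6865

t=0: π = [0.1250, 0.3750, 0.5000], E[r] = 2.1250, γ^t·E[r] = 2.125000, running G = 2.125000
t=1: π = [0.3750, 0.2656, 0.3594], E[r] = 1.7969, γ^t·E[r] = 1.437500, running G = 3.562500
t=2: π = [0.3398, 0.3320, 0.3281], E[r] = 1.9961, γ^t·E[r] = 1.277500, running G = 4.840000
t=3: π = [0.3320, 0.3354, 0.3325], E[r] = 2.0063, γ^t·E[r] = 1.027250, running G = 5.867250
t=4: π = [0.3331, 0.3334, 0.3335], E[r] = 2.0001, γ^t·E[r] = 0.819250, running G = 6.686500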